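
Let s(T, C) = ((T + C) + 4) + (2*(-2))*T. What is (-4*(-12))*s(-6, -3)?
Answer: 912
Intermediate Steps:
s(T, C) = 4 + C - 3*T (s(T, C) = ((C + T) + 4) - 4*T = (4 + C + T) - 4*T = 4 + C - 3*T)
(-4*(-12))*s(-6, -3) = (-4*(-12))*(4 - 3 - 3*(-6)) = 48*(4 - 3 + 18) = 48*19 = 912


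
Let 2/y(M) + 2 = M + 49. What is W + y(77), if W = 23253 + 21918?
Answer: 2800603/62 ≈ 45171.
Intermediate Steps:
y(M) = 2/(47 + M) (y(M) = 2/(-2 + (M + 49)) = 2/(-2 + (49 + M)) = 2/(47 + M))
W = 45171
W + y(77) = 45171 + 2/(47 + 77) = 45171 + 2/124 = 45171 + 2*(1/124) = 45171 + 1/62 = 2800603/62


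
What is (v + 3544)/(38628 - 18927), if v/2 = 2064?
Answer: 7672/19701 ≈ 0.38942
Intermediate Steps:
v = 4128 (v = 2*2064 = 4128)
(v + 3544)/(38628 - 18927) = (4128 + 3544)/(38628 - 18927) = 7672/19701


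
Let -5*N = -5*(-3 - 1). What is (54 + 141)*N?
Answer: -780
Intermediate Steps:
N = -4 (N = -(-1)*(-3 - 1) = -(-1)*(-4) = -⅕*20 = -4)
(54 + 141)*N = (54 + 141)*(-4) = 195*(-4) = -780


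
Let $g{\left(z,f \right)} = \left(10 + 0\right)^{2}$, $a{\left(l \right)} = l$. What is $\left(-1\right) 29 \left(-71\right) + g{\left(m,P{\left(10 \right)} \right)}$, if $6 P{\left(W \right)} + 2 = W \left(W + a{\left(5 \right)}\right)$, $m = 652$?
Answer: $2159$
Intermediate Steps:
$P{\left(W \right)} = - \frac{1}{3} + \frac{W \left(5 + W\right)}{6}$ ($P{\left(W \right)} = - \frac{1}{3} + \frac{W \left(W + 5\right)}{6} = - \frac{1}{3} + \frac{W \left(5 + W\right)}{6}$)
$g{\left(z,f \right)} = 100$ ($g{\left(z,f \right)} = 10^{2} = 100$)
$\left(-1\right) 29 \left(-71\right) + g{\left(m,P{\left(10 \right)} \right)} = \left(-1\right) 29 \left(-71\right) + 100 = \left(-29\right) \left(-71\right) + 100 = 2059 + 100 = 2159$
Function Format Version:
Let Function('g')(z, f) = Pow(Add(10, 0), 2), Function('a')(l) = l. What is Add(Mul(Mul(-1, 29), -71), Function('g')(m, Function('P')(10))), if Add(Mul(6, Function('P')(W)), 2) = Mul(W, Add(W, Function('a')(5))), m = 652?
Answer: 2159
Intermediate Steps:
Function('P')(W) = Add(Rational(-1, 3), Mul(Rational(1, 6), W, Add(5, W))) (Function('P')(W) = Add(Rational(-1, 3), Mul(Rational(1, 6), Mul(W, Add(W, 5)))) = Add(Rational(-1, 3), Mul(Rational(1, 6), Mul(W, Add(5, W)))) = Add(Rational(-1, 3), Mul(Rational(1, 6), W, Add(5, W))))
Function('g')(z, f) = 100 (Function('g')(z, f) = Pow(10, 2) = 100)
Add(Mul(Mul(-1, 29), -71), Function('g')(m, Function('P')(10))) = Add(Mul(Mul(-1, 29), -71), 100) = Add(Mul(-29, -71), 100) = Add(2059, 100) = 2159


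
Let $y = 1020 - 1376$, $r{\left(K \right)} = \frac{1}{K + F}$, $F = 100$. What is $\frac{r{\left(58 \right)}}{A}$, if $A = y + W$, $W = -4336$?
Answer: $- \frac{1}{741336} \approx -1.3489 \cdot 10^{-6}$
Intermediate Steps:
$r{\left(K \right)} = \frac{1}{100 + K}$ ($r{\left(K \right)} = \frac{1}{K + 100} = \frac{1}{100 + K}$)
$y = -356$ ($y = 1020 - 1376 = -356$)
$A = -4692$ ($A = -356 - 4336 = -4692$)
$\frac{r{\left(58 \right)}}{A} = \frac{1}{\left(100 + 58\right) \left(-4692\right)} = \frac{1}{158} \left(- \frac{1}{4692}\right) = - \frac{1}{741336}$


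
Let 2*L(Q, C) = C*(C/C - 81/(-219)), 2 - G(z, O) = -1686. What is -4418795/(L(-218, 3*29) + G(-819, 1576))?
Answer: -322572035/127574 ≈ -2528.5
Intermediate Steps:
G(z, O) = 1688 (G(z, O) = 2 - 1*(-1686) = 2 + 1686 = 1688)
L(Q, C) = 50*C/73 (L(Q, C) = (C*(C/C - 81/(-219)))/2 = (C*(1 - 81*(-1/219)))/2 = (C*(1 + 27/73))/2 = (C*(100/73))/2 = (100*C/73)/2 = 50*C/73)
-4418795/(L(-218, 3*29) + G(-819, 1576)) = -4418795/(50*(3*29)/73 + 1688) = -4418795/((50/73)*87 + 1688) = -4418795/(4350/73 + 1688) = -4418795/127574/73 = -4418795*73/127574 = -322572035/127574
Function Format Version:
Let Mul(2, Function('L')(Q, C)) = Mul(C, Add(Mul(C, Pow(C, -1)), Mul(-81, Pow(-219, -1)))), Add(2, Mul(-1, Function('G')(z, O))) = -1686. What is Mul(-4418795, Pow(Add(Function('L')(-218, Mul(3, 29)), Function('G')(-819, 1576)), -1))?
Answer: Rational(-322572035, 127574) ≈ -2528.5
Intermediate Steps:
Function('G')(z, O) = 1688 (Function('G')(z, O) = Add(2, Mul(-1, -1686)) = Add(2, 1686) = 1688)
Function('L')(Q, C) = Mul(Rational(50, 73), C) (Function('L')(Q, C) = Mul(Rational(1, 2), Mul(C, Add(Mul(C, Pow(C, -1)), Mul(-81, Pow(-219, -1))))) = Mul(Rational(1, 2), Mul(C, Add(1, Mul(-81, Rational(-1, 219))))) = Mul(Rational(1, 2), Mul(C, Add(1, Rational(27, 73)))) = Mul(Rational(1, 2), Mul(C, Rational(100, 73))) = Mul(Rational(1, 2), Mul(Rational(100, 73), C)) = Mul(Rational(50, 73), C))
Mul(-4418795, Pow(Add(Function('L')(-218, Mul(3, 29)), Function('G')(-819, 1576)), -1)) = Mul(-4418795, Pow(Add(Mul(Rational(50, 73), Mul(3, 29)), 1688), -1)) = Mul(-4418795, Pow(Add(Mul(Rational(50, 73), 87), 1688), -1)) = Mul(-4418795, Pow(Add(Rational(4350, 73), 1688), -1)) = Mul(-4418795, Pow(Rational(127574, 73), -1)) = Mul(-4418795, Rational(73, 127574)) = Rational(-322572035, 127574)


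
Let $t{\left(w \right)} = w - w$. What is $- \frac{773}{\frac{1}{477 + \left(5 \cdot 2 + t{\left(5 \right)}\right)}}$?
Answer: $-376451$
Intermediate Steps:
$t{\left(w \right)} = 0$
$- \frac{773}{\frac{1}{477 + \left(5 \cdot 2 + t{\left(5 \right)}\right)}} = - \frac{773}{\frac{1}{477 + \left(5 \cdot 2 + 0\right)}} = - \frac{773}{\frac{1}{477 + \left(10 + 0\right)}} = - \frac{773}{\frac{1}{477 + 10}} = - \frac{773}{\frac{1}{487}} = - 773 \frac{1}{\frac{1}{487}} = \left(-773\right) 487 = -376451$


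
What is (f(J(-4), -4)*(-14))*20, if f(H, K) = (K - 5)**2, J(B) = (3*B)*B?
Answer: -22680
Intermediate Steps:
J(B) = 3*B**2
f(H, K) = (-5 + K)**2
(f(J(-4), -4)*(-14))*20 = ((-5 - 4)**2*(-14))*20 = ((-9)**2*(-14))*20 = (81*(-14))*20 = -1134*20 = -22680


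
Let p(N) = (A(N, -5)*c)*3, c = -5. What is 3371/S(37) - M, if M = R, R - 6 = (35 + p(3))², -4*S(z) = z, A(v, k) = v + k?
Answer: -170031/37 ≈ -4595.4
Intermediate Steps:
A(v, k) = k + v
p(N) = 75 - 15*N (p(N) = ((-5 + N)*(-5))*3 = (25 - 5*N)*3 = 75 - 15*N)
S(z) = -z/4
R = 4231 (R = 6 + (35 + (75 - 15*3))² = 6 + (35 + (75 - 45))² = 6 + (35 + 30)² = 6 + 65² = 6 + 4225 = 4231)
M = 4231
3371/S(37) - M = 3371/((-¼*37)) - 1*4231 = 3371/(-37/4) - 4231 = 3371*(-4/37) - 4231 = -13484/37 - 4231 = -170031/37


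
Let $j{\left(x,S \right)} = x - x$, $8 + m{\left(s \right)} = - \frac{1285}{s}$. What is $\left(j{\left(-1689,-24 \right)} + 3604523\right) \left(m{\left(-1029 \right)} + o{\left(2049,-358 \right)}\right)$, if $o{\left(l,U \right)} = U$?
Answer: $- \frac{1352882013067}{1029} \approx -1.3148 \cdot 10^{9}$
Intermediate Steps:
$m{\left(s \right)} = -8 - \frac{1285}{s}$
$j{\left(x,S \right)} = 0$
$\left(j{\left(-1689,-24 \right)} + 3604523\right) \left(m{\left(-1029 \right)} + o{\left(2049,-358 \right)}\right) = \left(0 + 3604523\right) \left(\left(-8 - \frac{1285}{-1029}\right) - 358\right) = 3604523 \left(\left(-8 - - \frac{1285}{1029}\right) - 358\right) = 3604523 \left(\left(-8 + \frac{1285}{1029}\right) - 358\right) = 3604523 \left(- \frac{6947}{1029} - 358\right) = 3604523 \left(- \frac{375329}{1029}\right) = - \frac{1352882013067}{1029}$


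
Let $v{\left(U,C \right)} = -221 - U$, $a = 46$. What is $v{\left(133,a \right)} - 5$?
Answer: $-359$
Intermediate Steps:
$v{\left(133,a \right)} - 5 = \left(-221 - 133\right) - 5 = -354 - 5 = -359$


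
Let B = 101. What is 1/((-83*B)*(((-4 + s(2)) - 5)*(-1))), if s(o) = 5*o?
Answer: 1/8383 ≈ 0.00011929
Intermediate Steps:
1/((-83*B)*(((-4 + s(2)) - 5)*(-1))) = 1/((-83*101)*(((-4 + 5*2) - 5)*(-1))) = 1/(-8383*((-4 + 10) - 5)*(-1)) = 1/(-8383*(6 - 5)*(-1)) = 1/(-8383*(-1)) = 1/8383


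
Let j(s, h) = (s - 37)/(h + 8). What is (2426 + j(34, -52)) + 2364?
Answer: 210763/44 ≈ 4790.1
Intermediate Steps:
j(s, h) = (-37 + s)/(8 + h)
(2426 + j(34, -52)) + 2364 = (2426 + (-37 + 34)/(8 - 52)) + 2364 = (2426 - 3/(-44)) + 2364 = (2426 - 1/44*(-3)) + 2364 = (2426 + 3/44) + 2364 = 106747/44 + 2364 = 210763/44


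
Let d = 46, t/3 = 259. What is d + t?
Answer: 823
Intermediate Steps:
t = 777 (t = 3*259 = 777)
d + t = 46 + 777 = 823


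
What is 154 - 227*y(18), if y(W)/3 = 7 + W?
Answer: -16871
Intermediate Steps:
y(W) = 21 + 3*W (y(W) = 3*(7 + W) = 21 + 3*W)
154 - 227*y(18) = 154 - 227*(21 + 3*18) = 154 - 227*(21 + 54) = 154 - 227*75 = 154 - 17025 = -16871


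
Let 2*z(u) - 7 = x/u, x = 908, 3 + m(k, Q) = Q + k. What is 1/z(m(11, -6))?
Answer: 2/461 ≈ 0.0043384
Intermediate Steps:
m(k, Q) = -3 + Q + k (m(k, Q) = -3 + (Q + k) = -3 + Q + k)
z(u) = 7/2 + 454/u (z(u) = 7/2 + (908/u)/2 = 7/2 + 454/u)
1/z(m(11, -6)) = 1/(7/2 + 454/(-3 - 6 + 11)) = 1/(7/2 + 454/2) = 1/(7/2 + 454*(1/2)) = 1/(7/2 + 227) = 1/(461/2) = 2/461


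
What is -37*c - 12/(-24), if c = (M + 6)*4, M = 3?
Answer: -2663/2 ≈ -1331.5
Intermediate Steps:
c = 36 (c = (3 + 6)*4 = 9*4 = 36)
-37*c - 12/(-24) = -37*36 - 12/(-24) = -1332 - 12*(-1/24) = -1332 + ½ = -2663/2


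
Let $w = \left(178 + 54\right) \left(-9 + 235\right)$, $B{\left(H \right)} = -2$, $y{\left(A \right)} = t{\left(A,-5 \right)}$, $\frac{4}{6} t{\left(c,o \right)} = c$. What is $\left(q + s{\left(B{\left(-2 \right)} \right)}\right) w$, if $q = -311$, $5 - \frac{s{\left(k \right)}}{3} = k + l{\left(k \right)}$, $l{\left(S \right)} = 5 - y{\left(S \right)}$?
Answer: $-16463648$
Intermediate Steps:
$t{\left(c,o \right)} = \frac{3 c}{2}$
$y{\left(A \right)} = \frac{3 A}{2}$
$l{\left(S \right)} = 5 - \frac{3 S}{2}$
$s{\left(k \right)} = \frac{3 k}{2}$ ($s{\left(k \right)} = 15 - 3 \left(k - \left(-5 + \frac{3 k}{2}\right)\right) = 15 - 3 \left(5 - \frac{k}{2}\right) = 15 + \left(-15 + \frac{3 k}{2}\right) = \frac{3 k}{2}$)
$w = 52432$ ($w = 232 \cdot 226 = 52432$)
$\left(q + s{\left(B{\left(-2 \right)} \right)}\right) w = \left(-311 + \frac{3}{2} \left(-2\right)\right) 52432 = \left(-311 - 3\right) 52432 = \left(-314\right) 52432 = -16463648$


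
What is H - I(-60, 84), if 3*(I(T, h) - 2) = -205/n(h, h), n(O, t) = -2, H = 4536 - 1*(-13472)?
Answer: 107831/6 ≈ 17972.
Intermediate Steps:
H = 18008 (H = 4536 + 13472 = 18008)
I(T, h) = 217/6 (I(T, h) = 2 + (-205/(-2))/3 = 2 + (-205*(-½))/3 = 2 + (⅓)*(205/2) = 2 + 205/6 = 217/6)
H - I(-60, 84) = 18008 - 1*217/6 = 18008 - 217/6 = 107831/6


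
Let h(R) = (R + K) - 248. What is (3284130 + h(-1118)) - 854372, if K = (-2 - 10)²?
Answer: 2428536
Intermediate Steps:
K = 144 (K = (-12)² = 144)
h(R) = -104 + R (h(R) = (R + 144) - 248 = (144 + R) - 248 = -104 + R)
(3284130 + h(-1118)) - 854372 = (3284130 + (-104 - 1118)) - 854372 = (3284130 - 1222) - 854372 = 3282908 - 854372 = 2428536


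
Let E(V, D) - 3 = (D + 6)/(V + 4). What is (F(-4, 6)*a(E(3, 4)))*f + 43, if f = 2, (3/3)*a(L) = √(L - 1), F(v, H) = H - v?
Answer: 43 + 40*√42/7 ≈ 80.033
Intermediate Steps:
E(V, D) = 3 + (6 + D)/(4 + V) (E(V, D) = 3 + (D + 6)/(V + 4) = 3 + (6 + D)/(4 + V))
a(L) = √(-1 + L) (a(L) = √(L - 1) = √(-1 + L))
(F(-4, 6)*a(E(3, 4)))*f + 43 = ((6 - 1*(-4))*√(-1 + (18 + 4 + 3*3)/(4 + 3)))*2 + 43 = ((6 + 4)*√(-1 + (18 + 4 + 9)/7))*2 + 43 = (10*√(-1 + (⅐)*31))*2 + 43 = (10*√(-1 + 31/7))*2 + 43 = (10*√(24/7))*2 + 43 = (10*(2*√42/7))*2 + 43 = (20*√42/7)*2 + 43 = 40*√42/7 + 43 = 43 + 40*√42/7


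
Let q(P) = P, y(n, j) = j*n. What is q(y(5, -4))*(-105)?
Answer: 2100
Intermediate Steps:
q(y(5, -4))*(-105) = -4*5*(-105) = -20*(-105) = 2100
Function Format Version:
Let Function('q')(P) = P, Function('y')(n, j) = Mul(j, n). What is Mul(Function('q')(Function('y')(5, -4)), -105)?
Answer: 2100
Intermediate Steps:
Mul(Function('q')(Function('y')(5, -4)), -105) = Mul(Mul(-4, 5), -105) = Mul(-20, -105) = 2100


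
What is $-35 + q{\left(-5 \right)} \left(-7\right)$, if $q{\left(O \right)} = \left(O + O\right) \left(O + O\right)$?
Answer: $-735$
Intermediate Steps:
$q{\left(O \right)} = 4 O^{2}$ ($q{\left(O \right)} = 2 O 2 O = 4 O^{2}$)
$-35 + q{\left(-5 \right)} \left(-7\right) = -35 + 4 \left(-5\right)^{2} \left(-7\right) = -35 + 4 \cdot 25 \left(-7\right) = -35 + 100 \left(-7\right) = -35 - 700 = -735$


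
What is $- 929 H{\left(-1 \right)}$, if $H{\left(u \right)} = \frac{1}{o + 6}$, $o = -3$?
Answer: $- \frac{929}{3} \approx -309.67$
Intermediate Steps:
$H{\left(u \right)} = \frac{1}{3}$ ($H{\left(u \right)} = \frac{1}{-3 + 6} = \frac{1}{3}$)
$- 929 H{\left(-1 \right)} = \left(-929\right) \frac{1}{3} = - \frac{929}{3}$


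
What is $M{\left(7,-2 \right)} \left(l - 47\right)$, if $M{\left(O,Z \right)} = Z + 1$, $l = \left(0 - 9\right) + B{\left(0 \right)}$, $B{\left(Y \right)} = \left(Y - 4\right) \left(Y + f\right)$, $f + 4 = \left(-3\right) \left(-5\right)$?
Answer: $100$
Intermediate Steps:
$f = 11$ ($f = -4 - -15 = -4 + 15 = 11$)
$B{\left(Y \right)} = \left(-4 + Y\right) \left(11 + Y\right)$ ($B{\left(Y \right)} = \left(Y - 4\right) \left(Y + 11\right) = \left(-4 + Y\right) \left(11 + Y\right)$)
$l = -53$ ($l = \left(0 - 9\right) + \left(-44 + 0^{2} + 7 \cdot 0\right) = -9 + \left(-44 + 0 + 0\right) = -9 - 44 = -53$)
$M{\left(O,Z \right)} = 1 + Z$
$M{\left(7,-2 \right)} \left(l - 47\right) = \left(1 - 2\right) \left(-53 - 47\right) = \left(-1\right) \left(-100\right) = 100$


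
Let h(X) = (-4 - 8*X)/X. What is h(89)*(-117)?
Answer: 83772/89 ≈ 941.26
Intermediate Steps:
h(X) = (-4 - 8*X)/X
h(89)*(-117) = (-8 - 4/89)*(-117) = -716/89*(-117) = 83772/89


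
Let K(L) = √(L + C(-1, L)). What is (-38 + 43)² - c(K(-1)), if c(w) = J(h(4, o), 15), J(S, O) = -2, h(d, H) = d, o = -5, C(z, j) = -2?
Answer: 27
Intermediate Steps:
K(L) = √(-2 + L) (K(L) = √(L - 2) = √(-2 + L))
c(w) = -2
(-38 + 43)² - c(K(-1)) = (-38 + 43)² - 1*(-2) = 5² + 2 = 25 + 2 = 27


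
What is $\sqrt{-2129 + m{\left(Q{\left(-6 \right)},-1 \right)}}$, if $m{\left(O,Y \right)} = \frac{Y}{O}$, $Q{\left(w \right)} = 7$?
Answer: $\frac{18 i \sqrt{322}}{7} \approx 46.143 i$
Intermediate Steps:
$\sqrt{-2129 + m{\left(Q{\left(-6 \right)},-1 \right)}} = \sqrt{-2129 - \frac{1}{7}} = \sqrt{- \frac{14904}{7}} = \frac{18 i \sqrt{322}}{7}$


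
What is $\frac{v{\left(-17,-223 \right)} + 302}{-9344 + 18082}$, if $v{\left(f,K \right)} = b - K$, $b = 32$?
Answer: $\frac{557}{8738} \approx 0.063745$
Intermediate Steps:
$v{\left(f,K \right)} = 32 - K$
$\frac{v{\left(-17,-223 \right)} + 302}{-9344 + 18082} = \frac{\left(32 - -223\right) + 302}{-9344 + 18082} = \frac{\left(32 + 223\right) + 302}{8738} = \left(255 + 302\right) \frac{1}{8738} = 557 \cdot \frac{1}{8738} = \frac{557}{8738}$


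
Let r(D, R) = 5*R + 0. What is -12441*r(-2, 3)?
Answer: -186615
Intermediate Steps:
r(D, R) = 5*R
-12441*r(-2, 3) = -62205*3 = -12441*15 = -186615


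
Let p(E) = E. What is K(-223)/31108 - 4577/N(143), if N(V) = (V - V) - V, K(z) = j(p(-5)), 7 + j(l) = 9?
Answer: 6471891/202202 ≈ 32.007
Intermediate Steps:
j(l) = 2 (j(l) = -7 + 9 = 2)
K(z) = 2
N(V) = -V (N(V) = 0 - V = -V)
K(-223)/31108 - 4577/N(143) = 2/31108 - 4577/((-1*143)) = 2*(1/31108) - 4577/(-143) = 1/15554 - 4577*(-1/143) = 1/15554 + 4577/143 = 6471891/202202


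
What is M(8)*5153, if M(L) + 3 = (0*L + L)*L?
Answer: 314333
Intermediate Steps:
M(L) = -3 + L² (M(L) = -3 + (0*L + L)*L = -3 + (0 + L)*L = -3 + L*L = -3 + L²)
M(8)*5153 = (-3 + 8²)*5153 = (-3 + 64)*5153 = 61*5153 = 314333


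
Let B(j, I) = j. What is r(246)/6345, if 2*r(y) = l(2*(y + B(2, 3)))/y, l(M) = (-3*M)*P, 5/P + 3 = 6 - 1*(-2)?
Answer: -124/260145 ≈ -0.00047666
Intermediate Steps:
P = 1 (P = 5/(-3 + (6 - 1*(-2))) = 5/(-3 + (6 + 2)) = 5/(-3 + 8) = 5/5 = 5*(1/5) = 1)
l(M) = -3*M (l(M) = -3*M*1 = -3*M)
r(y) = (-12 - 6*y)/(2*y) (r(y) = ((-6*(y + 2))/y)/2 = ((-6*(2 + y))/y)/2 = ((-3*(4 + 2*y))/y)/2 = ((-12 - 6*y)/y)/2 = (-12 - 6*y)/(2*y))
r(246)/6345 = (-3 - 6/246)/6345 = (-3 - 6*1/246)*(1/6345) = (-3 - 1/41)*(1/6345) = -124/41*1/6345 = -124/260145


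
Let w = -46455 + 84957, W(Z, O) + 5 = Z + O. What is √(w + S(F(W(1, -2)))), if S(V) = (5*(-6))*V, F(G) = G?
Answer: 3*√4298 ≈ 196.68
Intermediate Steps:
W(Z, O) = -5 + O + Z (W(Z, O) = -5 + (Z + O) = -5 + (O + Z) = -5 + O + Z)
S(V) = -30*V
w = 38502
√(w + S(F(W(1, -2)))) = √(38502 - 30*(-5 - 2 + 1)) = √(38502 - 30*(-6)) = √(38502 + 180) = √38682 = 3*√4298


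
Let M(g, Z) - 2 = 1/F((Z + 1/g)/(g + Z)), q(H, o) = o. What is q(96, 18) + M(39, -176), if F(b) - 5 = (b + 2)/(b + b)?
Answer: 1737306/86179 ≈ 20.159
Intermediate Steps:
F(b) = 5 + (2 + b)/(2*b) (F(b) = 5 + (b + 2)/(b + b) = 5 + (2 + b)/((2*b)) = 5 + (2 + b)*(1/(2*b)) = 5 + (2 + b)/(2*b))
M(g, Z) = 2 + 1/(11/2 + (Z + g)/(Z + 1/g)) (M(g, Z) = 2 + 1/(11/2 + 1/((Z + 1/g)/(g + Z))) = 2 + 1/(11/2 + 1/((Z + 1/g)/(Z + g))) = 2 + 1/(11/2 + (Z + g)/(Z + 1/g)))
q(96, 18) + M(39, -176) = 18 + 4*(6 + 39**2 + 7*(-176)*39)/(11 + 2*39**2 + 13*(-176)*39) = 18 + 4*(6 + 1521 - 48048)/(11 + 2*1521 - 89232) = 18 + 4*(-46521)/(11 + 3042 - 89232) = 18 + 4*(-46521)/(-86179) = 18 + 4*(-1/86179)*(-46521) = 18 + 186084/86179 = 1737306/86179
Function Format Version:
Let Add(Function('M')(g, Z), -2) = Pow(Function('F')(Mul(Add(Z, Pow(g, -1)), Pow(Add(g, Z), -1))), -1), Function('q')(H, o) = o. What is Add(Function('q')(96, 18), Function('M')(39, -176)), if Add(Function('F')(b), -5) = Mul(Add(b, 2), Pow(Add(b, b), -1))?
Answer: Rational(1737306, 86179) ≈ 20.159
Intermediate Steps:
Function('F')(b) = Add(5, Mul(Rational(1, 2), Pow(b, -1), Add(2, b))) (Function('F')(b) = Add(5, Mul(Add(b, 2), Pow(Add(b, b), -1))) = Add(5, Mul(Add(2, b), Pow(Mul(2, b), -1))) = Add(5, Mul(Add(2, b), Mul(Rational(1, 2), Pow(b, -1)))) = Add(5, Mul(Rational(1, 2), Pow(b, -1), Add(2, b))))
Function('M')(g, Z) = Add(2, Pow(Add(Rational(11, 2), Mul(Pow(Add(Z, Pow(g, -1)), -1), Add(Z, g))), -1)) (Function('M')(g, Z) = Add(2, Pow(Add(Rational(11, 2), Pow(Mul(Add(Z, Pow(g, -1)), Pow(Add(g, Z), -1)), -1)), -1)) = Add(2, Pow(Add(Rational(11, 2), Pow(Mul(Add(Z, Pow(g, -1)), Pow(Add(Z, g), -1)), -1)), -1)) = Add(2, Pow(Add(Rational(11, 2), Pow(Mul(Pow(Add(Z, g), -1), Add(Z, Pow(g, -1))), -1)), -1)) = Add(2, Pow(Add(Rational(11, 2), Mul(Pow(Add(Z, Pow(g, -1)), -1), Add(Z, g))), -1)))
Add(Function('q')(96, 18), Function('M')(39, -176)) = Add(18, Mul(4, Pow(Add(11, Mul(2, Pow(39, 2)), Mul(13, -176, 39)), -1), Add(6, Pow(39, 2), Mul(7, -176, 39)))) = Add(18, Mul(4, Pow(Add(11, Mul(2, 1521), -89232), -1), Add(6, 1521, -48048))) = Add(18, Mul(4, Pow(Add(11, 3042, -89232), -1), -46521)) = Add(18, Mul(4, Pow(-86179, -1), -46521)) = Add(18, Mul(4, Rational(-1, 86179), -46521)) = Add(18, Rational(186084, 86179)) = Rational(1737306, 86179)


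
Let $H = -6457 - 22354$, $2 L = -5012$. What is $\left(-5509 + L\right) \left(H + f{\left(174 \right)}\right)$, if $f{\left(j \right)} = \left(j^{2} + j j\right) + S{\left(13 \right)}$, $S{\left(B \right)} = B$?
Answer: $-254508310$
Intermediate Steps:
$L = -2506$ ($L = \frac{1}{2} \left(-5012\right) = -2506$)
$f{\left(j \right)} = 13 + 2 j^{2}$ ($f{\left(j \right)} = \left(j^{2} + j j\right) + 13 = \left(j^{2} + j^{2}\right) + 13 = 2 j^{2} + 13 = 13 + 2 j^{2}$)
$H = -28811$
$\left(-5509 + L\right) \left(H + f{\left(174 \right)}\right) = \left(-5509 - 2506\right) \left(-28811 + \left(13 + 2 \cdot 174^{2}\right)\right) = - 8015 \left(-28811 + \left(13 + 2 \cdot 30276\right)\right) = - 8015 \left(-28811 + \left(13 + 60552\right)\right) = - 8015 \left(-28811 + 60565\right) = \left(-8015\right) 31754 = -254508310$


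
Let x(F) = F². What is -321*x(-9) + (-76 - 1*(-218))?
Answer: -25859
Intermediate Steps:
-321*x(-9) + (-76 - 1*(-218)) = -321*(-9)² + (-76 - 1*(-218)) = -321*81 + (-76 + 218) = -26001 + 142 = -25859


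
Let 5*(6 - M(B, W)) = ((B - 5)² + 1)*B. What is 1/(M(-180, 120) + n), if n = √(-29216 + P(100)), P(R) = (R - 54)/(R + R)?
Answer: 41071400/50605797912659 - 10*I*√2921577/151817393737977 ≈ 8.1159e-7 - 1.1259e-10*I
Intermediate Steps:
P(R) = (-54 + R)/(2*R) (P(R) = (-54 + R)/((2*R)) = (-54 + R)*(1/(2*R)) = (-54 + R)/(2*R))
n = I*√2921577/10 (n = √(-29216 + (½)*(-54 + 100)/100) = √(-29216 + (½)*(1/100)*46) = √(-29216 + 23/100) = √(-2921577/100) = I*√2921577/10 ≈ 170.93*I)
M(B, W) = 6 - B*(1 + (-5 + B)²)/5 (M(B, W) = 6 - ((B - 5)² + 1)*B/5 = 6 - ((-5 + B)² + 1)*B/5 = 6 - (1 + (-5 + B)²)*B/5 = 6 - B*(1 + (-5 + B)²)/5)
1/(M(-180, 120) + n) = 1/((6 - ⅕*(-180) - ⅕*(-180)*(-5 - 180)²) + I*√2921577/10) = 1/((6 + 36 - ⅕*(-180)*(-185)²) + I*√2921577/10) = 1/((6 + 36 - ⅕*(-180)*34225) + I*√2921577/10) = 1/((6 + 36 + 1232100) + I*√2921577/10) = 1/(1232142 + I*√2921577/10)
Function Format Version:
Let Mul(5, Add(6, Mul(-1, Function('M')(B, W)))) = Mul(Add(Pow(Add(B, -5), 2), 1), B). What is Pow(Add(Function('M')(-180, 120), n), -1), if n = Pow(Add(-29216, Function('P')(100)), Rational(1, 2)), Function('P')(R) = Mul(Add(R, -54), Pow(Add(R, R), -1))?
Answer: Add(Rational(41071400, 50605797912659), Mul(Rational(-10, 151817393737977), I, Pow(2921577, Rational(1, 2)))) ≈ Add(8.1159e-7, Mul(-1.1259e-10, I))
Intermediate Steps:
Function('P')(R) = Mul(Rational(1, 2), Pow(R, -1), Add(-54, R)) (Function('P')(R) = Mul(Add(-54, R), Pow(Mul(2, R), -1)) = Mul(Add(-54, R), Mul(Rational(1, 2), Pow(R, -1))) = Mul(Rational(1, 2), Pow(R, -1), Add(-54, R)))
n = Mul(Rational(1, 10), I, Pow(2921577, Rational(1, 2))) (n = Pow(Add(-29216, Mul(Rational(1, 2), Pow(100, -1), Add(-54, 100))), Rational(1, 2)) = Pow(Add(-29216, Mul(Rational(1, 2), Rational(1, 100), 46)), Rational(1, 2)) = Pow(Add(-29216, Rational(23, 100)), Rational(1, 2)) = Pow(Rational(-2921577, 100), Rational(1, 2)) = Mul(Rational(1, 10), I, Pow(2921577, Rational(1, 2))) ≈ Mul(170.93, I))
Function('M')(B, W) = Add(6, Mul(Rational(-1, 5), B, Add(1, Pow(Add(-5, B), 2)))) (Function('M')(B, W) = Add(6, Mul(Rational(-1, 5), Mul(Add(Pow(Add(B, -5), 2), 1), B))) = Add(6, Mul(Rational(-1, 5), Mul(Add(Pow(Add(-5, B), 2), 1), B))) = Add(6, Mul(Rational(-1, 5), Mul(Add(1, Pow(Add(-5, B), 2)), B))) = Add(6, Mul(Rational(-1, 5), Mul(B, Add(1, Pow(Add(-5, B), 2))))) = Add(6, Mul(Rational(-1, 5), B, Add(1, Pow(Add(-5, B), 2)))))
Pow(Add(Function('M')(-180, 120), n), -1) = Pow(Add(Add(6, Mul(Rational(-1, 5), -180), Mul(Rational(-1, 5), -180, Pow(Add(-5, -180), 2))), Mul(Rational(1, 10), I, Pow(2921577, Rational(1, 2)))), -1) = Pow(Add(Add(6, 36, Mul(Rational(-1, 5), -180, Pow(-185, 2))), Mul(Rational(1, 10), I, Pow(2921577, Rational(1, 2)))), -1) = Pow(Add(Add(6, 36, Mul(Rational(-1, 5), -180, 34225)), Mul(Rational(1, 10), I, Pow(2921577, Rational(1, 2)))), -1) = Pow(Add(Add(6, 36, 1232100), Mul(Rational(1, 10), I, Pow(2921577, Rational(1, 2)))), -1) = Pow(Add(1232142, Mul(Rational(1, 10), I, Pow(2921577, Rational(1, 2)))), -1)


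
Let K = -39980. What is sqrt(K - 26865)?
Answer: I*sqrt(66845) ≈ 258.54*I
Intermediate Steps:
sqrt(K - 26865) = sqrt(-39980 - 26865) = sqrt(-66845) = I*sqrt(66845)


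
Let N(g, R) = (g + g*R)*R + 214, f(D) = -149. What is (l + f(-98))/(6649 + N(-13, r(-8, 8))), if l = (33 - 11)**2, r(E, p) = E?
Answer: 67/1227 ≈ 0.054605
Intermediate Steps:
N(g, R) = 214 + R*(g + R*g) (N(g, R) = (g + R*g)*R + 214 = R*(g + R*g) + 214 = 214 + R*(g + R*g))
l = 484 (l = 22**2 = 484)
(l + f(-98))/(6649 + N(-13, r(-8, 8))) = (484 - 149)/(6649 + (214 - 8*(-13) - 13*(-8)**2)) = 335/(6649 + (214 + 104 - 13*64)) = 335/(6649 + (214 + 104 - 832)) = 335/(6649 - 514) = 335/6135 = 335*(1/6135) = 67/1227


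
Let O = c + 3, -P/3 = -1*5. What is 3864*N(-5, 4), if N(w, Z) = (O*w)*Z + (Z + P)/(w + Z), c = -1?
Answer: -227976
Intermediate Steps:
P = 15 (P = -(-3)*5 = -3*(-5) = 15)
O = 2 (O = -1 + 3 = 2)
N(w, Z) = (15 + Z)/(Z + w) + 2*Z*w (N(w, Z) = (2*w)*Z + (Z + 15)/(w + Z) = 2*Z*w + (15 + Z)/(Z + w) = (15 + Z)/(Z + w) + 2*Z*w)
3864*N(-5, 4) = 3864*((15 + 4 + 2*4*(-5)**2 + 2*(-5)*4**2)/(4 - 5)) = 3864*((15 + 4 + 2*4*25 + 2*(-5)*16)/(-1)) = 3864*(-(15 + 4 + 200 - 160)) = 3864*(-1*59) = 3864*(-59) = -227976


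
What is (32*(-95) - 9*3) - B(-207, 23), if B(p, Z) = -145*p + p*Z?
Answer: -28321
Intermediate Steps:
B(p, Z) = -145*p + Z*p
(32*(-95) - 9*3) - B(-207, 23) = (32*(-95) - 9*3) - (-207)*(-145 + 23) = (-3040 - 27) - (-207)*(-122) = -3067 - 1*25254 = -3067 - 25254 = -28321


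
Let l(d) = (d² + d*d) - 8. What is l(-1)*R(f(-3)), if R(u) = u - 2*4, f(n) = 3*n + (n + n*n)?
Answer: 66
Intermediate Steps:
l(d) = -8 + 2*d² (l(d) = (d² + d²) - 8 = 2*d² - 8 = -8 + 2*d²)
f(n) = n² + 4*n (f(n) = 3*n + (n + n²) = n² + 4*n)
R(u) = -8 + u (R(u) = u - 8 = -8 + u)
l(-1)*R(f(-3)) = (-8 + 2*(-1)²)*(-8 - 3*(4 - 3)) = (-8 + 2*1)*(-8 - 3*1) = (-8 + 2)*(-8 - 3) = -6*(-11) = 66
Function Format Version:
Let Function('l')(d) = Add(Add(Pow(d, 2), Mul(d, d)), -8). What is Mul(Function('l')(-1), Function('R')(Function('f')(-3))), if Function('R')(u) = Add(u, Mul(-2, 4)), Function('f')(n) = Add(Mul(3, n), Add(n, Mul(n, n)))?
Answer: 66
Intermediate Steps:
Function('l')(d) = Add(-8, Mul(2, Pow(d, 2))) (Function('l')(d) = Add(Add(Pow(d, 2), Pow(d, 2)), -8) = Add(Mul(2, Pow(d, 2)), -8) = Add(-8, Mul(2, Pow(d, 2))))
Function('f')(n) = Add(Pow(n, 2), Mul(4, n)) (Function('f')(n) = Add(Mul(3, n), Add(n, Pow(n, 2))) = Add(Pow(n, 2), Mul(4, n)))
Function('R')(u) = Add(-8, u) (Function('R')(u) = Add(u, -8) = Add(-8, u))
Mul(Function('l')(-1), Function('R')(Function('f')(-3))) = Mul(Add(-8, Mul(2, Pow(-1, 2))), Add(-8, Mul(-3, Add(4, -3)))) = Mul(Add(-8, Mul(2, 1)), Add(-8, Mul(-3, 1))) = Mul(Add(-8, 2), Add(-8, -3)) = Mul(-6, -11) = 66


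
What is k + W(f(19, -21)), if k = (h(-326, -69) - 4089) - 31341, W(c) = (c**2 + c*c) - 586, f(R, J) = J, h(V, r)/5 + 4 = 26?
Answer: -35024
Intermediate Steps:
h(V, r) = 110 (h(V, r) = -20 + 5*26 = -20 + 130 = 110)
W(c) = -586 + 2*c**2 (W(c) = (c**2 + c**2) - 586 = 2*c**2 - 586 = -586 + 2*c**2)
k = -35320 (k = (110 - 4089) - 31341 = -3979 - 31341 = -35320)
k + W(f(19, -21)) = -35320 + (-586 + 2*(-21)**2) = -35320 + (-586 + 2*441) = -35320 + (-586 + 882) = -35320 + 296 = -35024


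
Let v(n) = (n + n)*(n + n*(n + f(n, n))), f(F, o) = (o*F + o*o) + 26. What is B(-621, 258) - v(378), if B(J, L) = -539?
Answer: -81779086403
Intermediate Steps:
f(F, o) = 26 + o² + F*o (f(F, o) = (F*o + o²) + 26 = (o² + F*o) + 26 = 26 + o² + F*o)
v(n) = 2*n*(n + n*(26 + n + 2*n²)) (v(n) = (n + n)*(n + n*(n + (26 + n² + n*n))) = (2*n)*(n + n*(n + (26 + n² + n²))) = (2*n)*(n + n*(n + (26 + 2*n²))) = (2*n)*(n + n*(26 + n + 2*n²)) = 2*n*(n + n*(26 + n + 2*n²)))
B(-621, 258) - v(378) = -539 - 2*378²*(27 + 378 + 2*378²) = -539 - 2*142884*(27 + 378 + 2*142884) = -539 - 2*142884*(27 + 378 + 285768) = -539 - 2*142884*286173 = -539 - 1*81779085864 = -539 - 81779085864 = -81779086403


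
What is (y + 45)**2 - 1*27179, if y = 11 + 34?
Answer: -19079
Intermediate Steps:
y = 45
(y + 45)**2 - 1*27179 = (45 + 45)**2 - 1*27179 = 90**2 - 27179 = 8100 - 27179 = -19079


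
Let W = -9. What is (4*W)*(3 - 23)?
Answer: 720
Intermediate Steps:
(4*W)*(3 - 23) = (4*(-9))*(3 - 23) = -36*(-20) = 720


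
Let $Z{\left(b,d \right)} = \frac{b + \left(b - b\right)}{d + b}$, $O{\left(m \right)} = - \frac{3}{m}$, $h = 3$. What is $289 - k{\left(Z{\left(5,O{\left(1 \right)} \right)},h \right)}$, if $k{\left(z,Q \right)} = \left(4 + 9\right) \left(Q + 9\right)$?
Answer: $133$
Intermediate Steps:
$Z{\left(b,d \right)} = \frac{b}{b + d}$ ($Z{\left(b,d \right)} = \frac{b + 0}{b + d} = \frac{b}{b + d}$)
$k{\left(z,Q \right)} = 117 + 13 Q$ ($k{\left(z,Q \right)} = 13 \left(9 + Q\right) = 117 + 13 Q$)
$289 - k{\left(Z{\left(5,O{\left(1 \right)} \right)},h \right)} = 289 - \left(117 + 13 \cdot 3\right) = 289 - \left(117 + 39\right) = 289 - 156 = 133$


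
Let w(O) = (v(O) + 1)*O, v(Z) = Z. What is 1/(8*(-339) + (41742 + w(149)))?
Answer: 1/61380 ≈ 1.6292e-5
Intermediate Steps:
w(O) = O*(1 + O) (w(O) = (O + 1)*O = (1 + O)*O = O*(1 + O))
1/(8*(-339) + (41742 + w(149))) = 1/(8*(-339) + (41742 + 149*(1 + 149))) = 1/(-2712 + (41742 + 149*150)) = 1/(-2712 + (41742 + 22350)) = 1/(-2712 + 64092) = 1/61380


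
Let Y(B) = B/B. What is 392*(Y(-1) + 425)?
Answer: 166992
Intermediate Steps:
Y(B) = 1
392*(Y(-1) + 425) = 392*(1 + 425) = 392*426 = 166992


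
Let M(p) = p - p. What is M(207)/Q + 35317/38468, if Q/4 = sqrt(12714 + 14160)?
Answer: 35317/38468 ≈ 0.91809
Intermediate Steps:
M(p) = 0
Q = 12*sqrt(2986) (Q = 4*sqrt(12714 + 14160) = 4*sqrt(26874) = 4*(3*sqrt(2986)) = 12*sqrt(2986) ≈ 655.73)
M(207)/Q + 35317/38468 = 0/((12*sqrt(2986))) + 35317/38468 = 0*(sqrt(2986)/35832) + 35317*(1/38468) = 0 + 35317/38468 = 35317/38468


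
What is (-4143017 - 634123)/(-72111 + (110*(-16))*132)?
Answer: 1592380/101477 ≈ 15.692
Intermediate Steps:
(-4143017 - 634123)/(-72111 + (110*(-16))*132) = -4777140/(-72111 - 1760*132) = -4777140/(-72111 - 232320) = -4777140/(-304431) = -4777140*(-1/304431) = 1592380/101477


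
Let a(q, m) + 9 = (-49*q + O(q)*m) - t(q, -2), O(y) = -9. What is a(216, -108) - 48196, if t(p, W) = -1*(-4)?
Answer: -57821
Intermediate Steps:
t(p, W) = 4
a(q, m) = -13 - 49*q - 9*m (a(q, m) = -9 + ((-49*q - 9*m) - 1*4) = -9 + ((-49*q - 9*m) - 4) = -9 + (-4 - 49*q - 9*m) = -13 - 49*q - 9*m)
a(216, -108) - 48196 = (-13 - 49*216 - 9*(-108)) - 48196 = (-13 - 10584 + 972) - 48196 = -9625 - 48196 = -57821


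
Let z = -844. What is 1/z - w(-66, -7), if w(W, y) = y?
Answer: 5907/844 ≈ 6.9988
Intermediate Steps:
1/z - w(-66, -7) = 1/(-844) - 1*(-7) = -1/844 + 7 = 5907/844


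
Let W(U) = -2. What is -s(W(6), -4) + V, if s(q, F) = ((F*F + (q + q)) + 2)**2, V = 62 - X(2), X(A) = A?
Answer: -136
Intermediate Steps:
V = 60 (V = 62 - 1*2 = 62 - 2 = 60)
s(q, F) = (2 + F**2 + 2*q)**2 (s(q, F) = ((F**2 + 2*q) + 2)**2 = (2 + F**2 + 2*q)**2)
-s(W(6), -4) + V = -(2 + (-4)**2 + 2*(-2))**2 + 60 = -(2 + 16 - 4)**2 + 60 = -1*14**2 + 60 = -1*196 + 60 = -196 + 60 = -136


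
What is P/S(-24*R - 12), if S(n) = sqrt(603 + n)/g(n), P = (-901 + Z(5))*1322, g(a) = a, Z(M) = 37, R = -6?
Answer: -50257152*sqrt(15)/35 ≈ -5.5613e+6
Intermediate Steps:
P = -1142208 (P = (-901 + 37)*1322 = -864*1322 = -1142208)
S(n) = sqrt(603 + n)/n
P/S(-24*R - 12) = -1142208*(-24*(-6) - 12)/sqrt(603 + (-24*(-6) - 12)) = -1142208*(144 - 12)/sqrt(603 + (144 - 12)) = -1142208*132/sqrt(603 + 132) = -1142208*44*sqrt(15)/35 = -50257152*sqrt(15)/35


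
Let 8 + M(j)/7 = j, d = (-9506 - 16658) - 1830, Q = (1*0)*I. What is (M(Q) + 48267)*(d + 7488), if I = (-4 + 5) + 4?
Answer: -988614766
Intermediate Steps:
I = 5 (I = 1 + 4 = 5)
Q = 0 (Q = (1*0)*5 = 0*5 = 0)
d = -27994 (d = -26164 - 1830 = -27994)
M(j) = -56 + 7*j
(M(Q) + 48267)*(d + 7488) = ((-56 + 7*0) + 48267)*(-27994 + 7488) = ((-56 + 0) + 48267)*(-20506) = (-56 + 48267)*(-20506) = 48211*(-20506) = -988614766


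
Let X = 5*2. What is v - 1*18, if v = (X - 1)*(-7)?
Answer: -81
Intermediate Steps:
X = 10
v = -63 (v = (10 - 1)*(-7) = 9*(-7) = -63)
v - 1*18 = -63 - 1*18 = -63 - 18 = -81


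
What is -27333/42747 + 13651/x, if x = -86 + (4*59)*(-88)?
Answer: -384513893/297148646 ≈ -1.2940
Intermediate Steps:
x = -20854 (x = -86 + 236*(-88) = -86 - 20768 = -20854)
-27333/42747 + 13651/x = -27333/42747 + 13651/(-20854) = -27333*1/42747 + 13651*(-1/20854) = -9111/14249 - 13651/20854 = -384513893/297148646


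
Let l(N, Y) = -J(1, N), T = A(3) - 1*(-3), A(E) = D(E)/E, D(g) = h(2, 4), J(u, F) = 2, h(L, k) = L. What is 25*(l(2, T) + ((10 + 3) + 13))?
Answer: 600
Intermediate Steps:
D(g) = 2
A(E) = 2/E
T = 11/3 (T = 2/3 - 1*(-3) = 2*(1/3) + 3 = 2/3 + 3 = 11/3 ≈ 3.6667)
l(N, Y) = -2 (l(N, Y) = -1*2 = -2)
25*(l(2, T) + ((10 + 3) + 13)) = 25*(-2 + ((10 + 3) + 13)) = 25*(-2 + (13 + 13)) = 25*(-2 + 26) = 25*24 = 600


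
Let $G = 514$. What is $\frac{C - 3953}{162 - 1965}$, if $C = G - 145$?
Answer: $\frac{3584}{1803} \approx 1.9878$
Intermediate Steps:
$C = 369$ ($C = 514 - 145 = 369$)
$\frac{C - 3953}{162 - 1965} = \frac{369 - 3953}{162 - 1965} = - \frac{3584}{-1803} = \left(-3584\right) \left(- \frac{1}{1803}\right) = \frac{3584}{1803}$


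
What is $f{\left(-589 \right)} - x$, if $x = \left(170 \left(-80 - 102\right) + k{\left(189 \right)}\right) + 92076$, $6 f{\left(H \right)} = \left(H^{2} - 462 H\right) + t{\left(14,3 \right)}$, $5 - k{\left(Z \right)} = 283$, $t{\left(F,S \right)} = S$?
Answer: $\frac{126947}{3} \approx 42316.0$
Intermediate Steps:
$k{\left(Z \right)} = -278$ ($k{\left(Z \right)} = 5 - 283 = -278$)
$f{\left(H \right)} = \frac{1}{2} - 77 H + \frac{H^{2}}{6}$ ($f{\left(H \right)} = \frac{\left(H^{2} - 462 H\right) + 3}{6} = \frac{3 + H^{2} - 462 H}{6} = \frac{1}{2} - 77 H + \frac{H^{2}}{6}$)
$x = 60858$ ($x = \left(170 \left(-80 - 102\right) - 278\right) + 92076 = \left(170 \left(-182\right) - 278\right) + 92076 = \left(-30940 - 278\right) + 92076 = -31218 + 92076 = 60858$)
$f{\left(-589 \right)} - x = \left(\frac{1}{2} - -45353 + \frac{\left(-589\right)^{2}}{6}\right) - 60858 = \left(\frac{1}{2} + 45353 + \frac{1}{6} \cdot 346921\right) - 60858 = \left(\frac{1}{2} + 45353 + \frac{346921}{6}\right) - 60858 = \frac{309521}{3} - 60858 = \frac{126947}{3}$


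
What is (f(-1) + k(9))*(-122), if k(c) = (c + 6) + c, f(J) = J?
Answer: -2806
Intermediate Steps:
k(c) = 6 + 2*c (k(c) = (6 + c) + c = 6 + 2*c)
(f(-1) + k(9))*(-122) = (-1 + (6 + 2*9))*(-122) = (-1 + (6 + 18))*(-122) = (-1 + 24)*(-122) = 23*(-122) = -2806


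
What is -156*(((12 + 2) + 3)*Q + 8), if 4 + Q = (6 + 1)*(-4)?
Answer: 83616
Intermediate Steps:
Q = -32 (Q = -4 + (6 + 1)*(-4) = -4 + 7*(-4) = -4 - 28 = -32)
-156*(((12 + 2) + 3)*Q + 8) = -156*(((12 + 2) + 3)*(-32) + 8) = -156*((14 + 3)*(-32) + 8) = -156*(17*(-32) + 8) = -156*(-544 + 8) = -156*(-536) = 83616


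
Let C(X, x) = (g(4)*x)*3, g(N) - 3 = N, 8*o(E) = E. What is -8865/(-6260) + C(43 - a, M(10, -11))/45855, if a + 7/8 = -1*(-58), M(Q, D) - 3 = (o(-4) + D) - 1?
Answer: 27017047/19136820 ≈ 1.4118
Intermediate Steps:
o(E) = E/8
g(N) = 3 + N
M(Q, D) = 3/2 + D (M(Q, D) = 3 + (((⅛)*(-4) + D) - 1) = 3 + ((-½ + D) - 1) = 3 + (-3/2 + D) = 3/2 + D)
a = 457/8 (a = -7/8 - 1*(-58) = -7/8 + 58 = 457/8 ≈ 57.125)
C(X, x) = 21*x (C(X, x) = ((3 + 4)*x)*3 = (7*x)*3 = 21*x)
-8865/(-6260) + C(43 - a, M(10, -11))/45855 = -8865/(-6260) + (21*(3/2 - 11))/45855 = -8865*(-1/6260) + (21*(-19/2))*(1/45855) = 1773/1252 - 399/2*1/45855 = 1773/1252 - 133/30570 = 27017047/19136820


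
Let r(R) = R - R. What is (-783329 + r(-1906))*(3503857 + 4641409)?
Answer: -6380423070514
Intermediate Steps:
r(R) = 0
(-783329 + r(-1906))*(3503857 + 4641409) = (-783329 + 0)*(3503857 + 4641409) = -783329*8145266 = -6380423070514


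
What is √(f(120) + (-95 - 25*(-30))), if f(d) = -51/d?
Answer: √261830/20 ≈ 25.585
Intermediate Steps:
√(f(120) + (-95 - 25*(-30))) = √(-51/120 + (-95 - 25*(-30))) = √(-51*1/120 + (-95 + 750)) = √(-17/40 + 655) = √(26183/40) = √261830/20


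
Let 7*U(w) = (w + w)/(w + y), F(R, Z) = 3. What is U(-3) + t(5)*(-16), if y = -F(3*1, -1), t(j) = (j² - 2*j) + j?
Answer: -2239/7 ≈ -319.86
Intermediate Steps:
t(j) = j² - j
y = -3 (y = -1*3 = -3)
U(w) = 2*w/(7*(-3 + w)) (U(w) = ((w + w)/(w - 3))/7 = ((2*w)/(-3 + w))/7 = (2*w/(-3 + w))/7 = 2*w/(7*(-3 + w)))
U(-3) + t(5)*(-16) = (2/7)*(-3)/(-3 - 3) + (5*(-1 + 5))*(-16) = (2/7)*(-3)/(-6) + (5*4)*(-16) = (2/7)*(-3)*(-⅙) + 20*(-16) = ⅐ - 320 = -2239/7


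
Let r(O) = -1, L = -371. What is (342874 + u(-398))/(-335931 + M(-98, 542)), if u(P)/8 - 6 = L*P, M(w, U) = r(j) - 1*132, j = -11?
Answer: -762093/168032 ≈ -4.5354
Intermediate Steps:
M(w, U) = -133 (M(w, U) = -1 - 1*132 = -1 - 132 = -133)
u(P) = 48 - 2968*P (u(P) = 48 + 8*(-371*P) = 48 - 2968*P)
(342874 + u(-398))/(-335931 + M(-98, 542)) = (342874 + (48 - 2968*(-398)))/(-335931 - 133) = (342874 + (48 + 1181264))/(-336064) = (342874 + 1181312)*(-1/336064) = 1524186*(-1/336064) = -762093/168032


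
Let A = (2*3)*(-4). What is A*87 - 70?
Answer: -2158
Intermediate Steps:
A = -24 (A = 6*(-4) = -24)
A*87 - 70 = -24*87 - 70 = -2088 - 70 = -2158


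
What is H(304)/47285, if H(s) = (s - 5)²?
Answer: 89401/47285 ≈ 1.8907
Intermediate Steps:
H(s) = (-5 + s)²
H(304)/47285 = (-5 + 304)²/47285 = 299²*(1/47285) = 89401*(1/47285) = 89401/47285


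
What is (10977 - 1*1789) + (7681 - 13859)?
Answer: 3010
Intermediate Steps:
(10977 - 1*1789) + (7681 - 13859) = (10977 - 1789) - 6178 = 9188 - 6178 = 3010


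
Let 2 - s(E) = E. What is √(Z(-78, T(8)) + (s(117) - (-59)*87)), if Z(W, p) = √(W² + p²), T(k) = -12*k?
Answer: √(5018 + 30*√17) ≈ 71.706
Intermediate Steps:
s(E) = 2 - E
√(Z(-78, T(8)) + (s(117) - (-59)*87)) = √(√((-78)² + (-12*8)²) + ((2 - 1*117) - (-59)*87)) = √(√(6084 + (-96)²) + ((2 - 117) - 1*(-5133))) = √(√(6084 + 9216) + (-115 + 5133)) = √(√15300 + 5018) = √(30*√17 + 5018) = √(5018 + 30*√17)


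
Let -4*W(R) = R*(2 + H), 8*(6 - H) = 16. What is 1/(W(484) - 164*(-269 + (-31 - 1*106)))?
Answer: 1/65858 ≈ 1.5184e-5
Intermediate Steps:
H = 4 (H = 6 - ⅛*16 = 6 - 2 = 4)
W(R) = -3*R/2 (W(R) = -R*(2 + 4)/4 = -R*6/4 = -3*R/2)
1/(W(484) - 164*(-269 + (-31 - 1*106))) = 1/(-3/2*484 - 164*(-269 + (-31 - 1*106))) = 1/(-726 - 164*(-269 + (-31 - 106))) = 1/(-726 - 164*(-269 - 137)) = 1/(-726 - 164*(-406)) = 1/(-726 + 66584) = 1/65858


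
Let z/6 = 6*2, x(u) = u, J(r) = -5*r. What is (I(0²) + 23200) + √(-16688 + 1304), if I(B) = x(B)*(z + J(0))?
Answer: 23200 + 2*I*√3846 ≈ 23200.0 + 124.03*I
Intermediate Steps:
z = 72 (z = 6*(6*2) = 6*12 = 72)
I(B) = 72*B (I(B) = B*(72 - 5*0) = B*(72 + 0) = B*72 = 72*B)
(I(0²) + 23200) + √(-16688 + 1304) = (72*0² + 23200) + √(-16688 + 1304) = (72*0 + 23200) + √(-15384) = (0 + 23200) + 2*I*√3846 = 23200 + 2*I*√3846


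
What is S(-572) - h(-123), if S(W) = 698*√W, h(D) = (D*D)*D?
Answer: 1860867 + 1396*I*√143 ≈ 1.8609e+6 + 16694.0*I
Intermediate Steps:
h(D) = D³ (h(D) = D²*D = D³)
S(-572) - h(-123) = 698*√(-572) - 1*(-123)³ = 698*(2*I*√143) - 1*(-1860867) = 1396*I*√143 + 1860867 = 1860867 + 1396*I*√143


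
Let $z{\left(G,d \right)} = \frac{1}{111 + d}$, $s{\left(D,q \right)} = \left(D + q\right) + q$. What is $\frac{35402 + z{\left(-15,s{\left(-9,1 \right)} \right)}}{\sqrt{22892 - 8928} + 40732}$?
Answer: $\frac{37491861047}{43136128360} - \frac{3681809 \sqrt{3491}}{86272256720} \approx 0.86663$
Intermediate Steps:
$s{\left(D,q \right)} = D + 2 q$
$\frac{35402 + z{\left(-15,s{\left(-9,1 \right)} \right)}}{\sqrt{22892 - 8928} + 40732} = \frac{35402 + \frac{1}{111 + \left(-9 + 2 \cdot 1\right)}}{\sqrt{22892 - 8928} + 40732} = \frac{35402 + \frac{1}{111 + \left(-9 + 2\right)}}{\sqrt{13964} + 40732} = \frac{35402 + \frac{1}{111 - 7}}{2 \sqrt{3491} + 40732} = \frac{35402 + \frac{1}{104}}{40732 + 2 \sqrt{3491}} = \frac{3681809}{104 \left(40732 + 2 \sqrt{3491}\right)}$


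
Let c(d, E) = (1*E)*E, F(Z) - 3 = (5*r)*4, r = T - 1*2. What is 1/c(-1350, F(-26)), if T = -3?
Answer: 1/9409 ≈ 0.00010628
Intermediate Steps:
r = -5 (r = -3 - 1*2 = -3 - 2 = -5)
F(Z) = -97 (F(Z) = 3 + (5*(-5))*4 = 3 - 25*4 = 3 - 100 = -97)
c(d, E) = E**2 (c(d, E) = E*E = E**2)
1/c(-1350, F(-26)) = 1/((-97)**2) = 1/9409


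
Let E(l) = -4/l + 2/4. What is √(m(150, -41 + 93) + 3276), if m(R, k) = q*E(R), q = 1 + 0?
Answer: 37*√2154/30 ≈ 57.240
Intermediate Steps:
E(l) = ½ - 4/l (E(l) = -4/l + 2*(¼) = -4/l + ½ = ½ - 4/l)
q = 1
m(R, k) = (-8 + R)/(2*R) (m(R, k) = 1*((-8 + R)/(2*R)) = (-8 + R)/(2*R))
√(m(150, -41 + 93) + 3276) = √((½)*(-8 + 150)/150 + 3276) = √((½)*(1/150)*142 + 3276) = √(71/150 + 3276) = √(491471/150) = 37*√2154/30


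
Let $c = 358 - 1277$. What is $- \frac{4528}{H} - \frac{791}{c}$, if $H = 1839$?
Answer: $- \frac{2706583}{1690041} \approx -1.6015$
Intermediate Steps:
$c = -919$ ($c = 358 - 1277 = -919$)
$- \frac{4528}{H} - \frac{791}{c} = - \frac{4528}{1839} - \frac{791}{-919} = \left(-4528\right) \frac{1}{1839} - - \frac{791}{919} = - \frac{4528}{1839} + \frac{791}{919} = - \frac{2706583}{1690041}$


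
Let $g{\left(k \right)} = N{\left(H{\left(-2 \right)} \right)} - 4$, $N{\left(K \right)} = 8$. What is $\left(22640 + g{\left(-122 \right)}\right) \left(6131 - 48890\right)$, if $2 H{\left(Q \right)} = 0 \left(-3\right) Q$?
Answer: $-968234796$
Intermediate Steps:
$H{\left(Q \right)} = 0$ ($H{\left(Q \right)} = \frac{0 \left(-3\right) Q}{2} = \frac{0 Q}{2} = \frac{1}{2} \cdot 0 = 0$)
$g{\left(k \right)} = 4$ ($g{\left(k \right)} = 8 - 4 = 4$)
$\left(22640 + g{\left(-122 \right)}\right) \left(6131 - 48890\right) = \left(22640 + 4\right) \left(6131 - 48890\right) = 22644 \left(-42759\right) = -968234796$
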